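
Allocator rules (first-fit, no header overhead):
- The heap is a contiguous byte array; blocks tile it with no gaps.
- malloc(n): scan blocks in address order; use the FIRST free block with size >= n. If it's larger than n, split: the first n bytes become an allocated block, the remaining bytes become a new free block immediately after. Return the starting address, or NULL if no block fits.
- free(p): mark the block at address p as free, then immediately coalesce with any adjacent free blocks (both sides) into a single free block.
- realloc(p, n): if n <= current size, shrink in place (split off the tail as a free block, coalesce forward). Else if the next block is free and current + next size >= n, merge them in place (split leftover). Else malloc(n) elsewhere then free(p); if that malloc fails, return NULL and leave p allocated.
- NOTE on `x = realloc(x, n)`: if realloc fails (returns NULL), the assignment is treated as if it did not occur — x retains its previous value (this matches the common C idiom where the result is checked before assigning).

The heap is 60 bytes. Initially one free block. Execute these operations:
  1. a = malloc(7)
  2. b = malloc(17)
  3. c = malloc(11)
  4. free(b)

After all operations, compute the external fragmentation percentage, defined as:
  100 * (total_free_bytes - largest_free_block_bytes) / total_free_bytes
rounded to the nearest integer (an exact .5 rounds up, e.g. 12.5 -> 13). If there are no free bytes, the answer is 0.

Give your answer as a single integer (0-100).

Op 1: a = malloc(7) -> a = 0; heap: [0-6 ALLOC][7-59 FREE]
Op 2: b = malloc(17) -> b = 7; heap: [0-6 ALLOC][7-23 ALLOC][24-59 FREE]
Op 3: c = malloc(11) -> c = 24; heap: [0-6 ALLOC][7-23 ALLOC][24-34 ALLOC][35-59 FREE]
Op 4: free(b) -> (freed b); heap: [0-6 ALLOC][7-23 FREE][24-34 ALLOC][35-59 FREE]
Free blocks: [17 25] total_free=42 largest=25 -> 100*(42-25)/42 = 1700/42 ≈ 40.476 -> rounds to 40

Answer: 40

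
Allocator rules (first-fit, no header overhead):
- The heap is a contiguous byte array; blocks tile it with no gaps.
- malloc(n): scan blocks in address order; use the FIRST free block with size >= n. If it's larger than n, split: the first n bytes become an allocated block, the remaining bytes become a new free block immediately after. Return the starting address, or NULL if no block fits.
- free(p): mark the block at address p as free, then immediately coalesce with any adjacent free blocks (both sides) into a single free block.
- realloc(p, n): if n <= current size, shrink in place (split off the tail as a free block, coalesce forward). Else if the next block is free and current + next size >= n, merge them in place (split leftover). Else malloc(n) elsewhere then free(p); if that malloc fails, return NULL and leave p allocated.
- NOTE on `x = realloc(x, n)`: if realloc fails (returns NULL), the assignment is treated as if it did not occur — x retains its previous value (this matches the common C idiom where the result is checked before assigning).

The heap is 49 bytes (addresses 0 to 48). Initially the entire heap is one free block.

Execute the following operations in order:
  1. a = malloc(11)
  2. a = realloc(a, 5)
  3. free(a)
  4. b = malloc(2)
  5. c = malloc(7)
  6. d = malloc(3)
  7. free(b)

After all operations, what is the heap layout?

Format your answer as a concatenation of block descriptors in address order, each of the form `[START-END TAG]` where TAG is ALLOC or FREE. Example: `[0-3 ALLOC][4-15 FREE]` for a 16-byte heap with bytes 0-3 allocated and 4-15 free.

Answer: [0-1 FREE][2-8 ALLOC][9-11 ALLOC][12-48 FREE]

Derivation:
Op 1: a = malloc(11) -> a = 0; heap: [0-10 ALLOC][11-48 FREE]
Op 2: a = realloc(a, 5) -> a = 0; heap: [0-4 ALLOC][5-48 FREE]
Op 3: free(a) -> (freed a); heap: [0-48 FREE]
Op 4: b = malloc(2) -> b = 0; heap: [0-1 ALLOC][2-48 FREE]
Op 5: c = malloc(7) -> c = 2; heap: [0-1 ALLOC][2-8 ALLOC][9-48 FREE]
Op 6: d = malloc(3) -> d = 9; heap: [0-1 ALLOC][2-8 ALLOC][9-11 ALLOC][12-48 FREE]
Op 7: free(b) -> (freed b); heap: [0-1 FREE][2-8 ALLOC][9-11 ALLOC][12-48 FREE]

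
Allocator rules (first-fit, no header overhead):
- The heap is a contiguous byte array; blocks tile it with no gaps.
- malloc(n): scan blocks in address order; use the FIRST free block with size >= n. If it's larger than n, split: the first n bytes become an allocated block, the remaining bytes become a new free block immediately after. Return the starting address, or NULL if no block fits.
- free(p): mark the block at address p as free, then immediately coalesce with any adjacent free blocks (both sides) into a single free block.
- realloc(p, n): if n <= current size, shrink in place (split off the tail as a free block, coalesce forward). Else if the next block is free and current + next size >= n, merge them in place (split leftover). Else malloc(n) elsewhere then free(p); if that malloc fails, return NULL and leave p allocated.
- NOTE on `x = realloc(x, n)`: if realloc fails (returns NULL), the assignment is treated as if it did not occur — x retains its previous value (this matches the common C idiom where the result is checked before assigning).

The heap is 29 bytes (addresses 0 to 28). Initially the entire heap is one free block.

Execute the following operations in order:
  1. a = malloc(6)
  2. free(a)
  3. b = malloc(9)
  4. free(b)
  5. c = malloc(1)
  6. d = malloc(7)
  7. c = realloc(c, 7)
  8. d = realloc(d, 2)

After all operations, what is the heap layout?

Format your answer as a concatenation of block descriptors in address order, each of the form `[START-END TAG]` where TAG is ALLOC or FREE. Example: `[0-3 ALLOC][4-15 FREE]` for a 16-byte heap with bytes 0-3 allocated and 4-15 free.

Answer: [0-0 FREE][1-2 ALLOC][3-7 FREE][8-14 ALLOC][15-28 FREE]

Derivation:
Op 1: a = malloc(6) -> a = 0; heap: [0-5 ALLOC][6-28 FREE]
Op 2: free(a) -> (freed a); heap: [0-28 FREE]
Op 3: b = malloc(9) -> b = 0; heap: [0-8 ALLOC][9-28 FREE]
Op 4: free(b) -> (freed b); heap: [0-28 FREE]
Op 5: c = malloc(1) -> c = 0; heap: [0-0 ALLOC][1-28 FREE]
Op 6: d = malloc(7) -> d = 1; heap: [0-0 ALLOC][1-7 ALLOC][8-28 FREE]
Op 7: c = realloc(c, 7) -> c = 8; heap: [0-0 FREE][1-7 ALLOC][8-14 ALLOC][15-28 FREE]
Op 8: d = realloc(d, 2) -> d = 1; heap: [0-0 FREE][1-2 ALLOC][3-7 FREE][8-14 ALLOC][15-28 FREE]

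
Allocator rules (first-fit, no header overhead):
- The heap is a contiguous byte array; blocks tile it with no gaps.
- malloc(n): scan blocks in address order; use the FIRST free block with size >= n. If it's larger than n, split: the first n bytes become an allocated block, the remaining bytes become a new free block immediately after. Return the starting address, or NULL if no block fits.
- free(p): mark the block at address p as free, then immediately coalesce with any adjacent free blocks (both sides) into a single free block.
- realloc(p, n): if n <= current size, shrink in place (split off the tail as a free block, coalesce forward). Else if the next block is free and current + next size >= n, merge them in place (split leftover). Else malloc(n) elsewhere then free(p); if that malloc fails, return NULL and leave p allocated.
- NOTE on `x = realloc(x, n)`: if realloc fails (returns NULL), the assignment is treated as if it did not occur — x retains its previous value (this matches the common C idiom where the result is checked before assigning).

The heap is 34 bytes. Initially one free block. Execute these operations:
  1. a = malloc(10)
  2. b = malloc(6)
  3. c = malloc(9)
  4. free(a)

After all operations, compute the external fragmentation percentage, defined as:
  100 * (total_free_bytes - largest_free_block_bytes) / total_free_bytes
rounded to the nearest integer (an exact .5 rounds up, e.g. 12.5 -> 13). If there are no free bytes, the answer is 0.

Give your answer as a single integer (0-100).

Op 1: a = malloc(10) -> a = 0; heap: [0-9 ALLOC][10-33 FREE]
Op 2: b = malloc(6) -> b = 10; heap: [0-9 ALLOC][10-15 ALLOC][16-33 FREE]
Op 3: c = malloc(9) -> c = 16; heap: [0-9 ALLOC][10-15 ALLOC][16-24 ALLOC][25-33 FREE]
Op 4: free(a) -> (freed a); heap: [0-9 FREE][10-15 ALLOC][16-24 ALLOC][25-33 FREE]
Free blocks: [10 9] total_free=19 largest=10 -> 100*(19-10)/19 = 900/19 ≈ 47.368 -> rounds to 47

Answer: 47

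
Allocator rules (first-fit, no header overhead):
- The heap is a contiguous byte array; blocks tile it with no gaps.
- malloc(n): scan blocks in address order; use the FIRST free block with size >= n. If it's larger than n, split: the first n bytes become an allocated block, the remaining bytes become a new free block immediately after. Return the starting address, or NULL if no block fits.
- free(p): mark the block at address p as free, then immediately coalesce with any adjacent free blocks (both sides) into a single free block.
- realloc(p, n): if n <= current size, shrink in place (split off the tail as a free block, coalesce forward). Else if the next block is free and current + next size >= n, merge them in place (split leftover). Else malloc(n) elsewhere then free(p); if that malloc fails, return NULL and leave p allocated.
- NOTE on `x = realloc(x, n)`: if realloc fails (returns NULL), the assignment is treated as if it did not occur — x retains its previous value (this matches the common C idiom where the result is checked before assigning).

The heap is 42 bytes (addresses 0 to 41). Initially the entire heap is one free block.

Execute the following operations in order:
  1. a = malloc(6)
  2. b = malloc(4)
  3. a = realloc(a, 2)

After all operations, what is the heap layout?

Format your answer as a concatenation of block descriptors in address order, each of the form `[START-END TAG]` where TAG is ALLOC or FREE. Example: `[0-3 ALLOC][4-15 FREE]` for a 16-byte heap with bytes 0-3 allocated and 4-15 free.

Answer: [0-1 ALLOC][2-5 FREE][6-9 ALLOC][10-41 FREE]

Derivation:
Op 1: a = malloc(6) -> a = 0; heap: [0-5 ALLOC][6-41 FREE]
Op 2: b = malloc(4) -> b = 6; heap: [0-5 ALLOC][6-9 ALLOC][10-41 FREE]
Op 3: a = realloc(a, 2) -> a = 0; heap: [0-1 ALLOC][2-5 FREE][6-9 ALLOC][10-41 FREE]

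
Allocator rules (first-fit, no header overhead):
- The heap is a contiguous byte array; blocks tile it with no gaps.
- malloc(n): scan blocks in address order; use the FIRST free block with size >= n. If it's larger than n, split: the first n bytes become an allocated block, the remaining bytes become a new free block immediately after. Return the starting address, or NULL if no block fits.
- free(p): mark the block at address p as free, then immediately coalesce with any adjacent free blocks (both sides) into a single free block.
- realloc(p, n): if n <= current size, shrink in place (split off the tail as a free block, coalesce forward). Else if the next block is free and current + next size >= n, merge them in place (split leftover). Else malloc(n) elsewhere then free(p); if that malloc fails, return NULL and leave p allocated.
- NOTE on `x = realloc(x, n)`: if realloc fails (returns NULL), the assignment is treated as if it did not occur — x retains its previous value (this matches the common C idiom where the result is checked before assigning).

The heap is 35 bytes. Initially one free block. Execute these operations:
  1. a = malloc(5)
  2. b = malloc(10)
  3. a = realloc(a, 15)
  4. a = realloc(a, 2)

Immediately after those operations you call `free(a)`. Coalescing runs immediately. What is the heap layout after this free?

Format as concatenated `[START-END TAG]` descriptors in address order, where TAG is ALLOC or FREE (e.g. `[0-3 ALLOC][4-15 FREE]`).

Op 1: a = malloc(5) -> a = 0; heap: [0-4 ALLOC][5-34 FREE]
Op 2: b = malloc(10) -> b = 5; heap: [0-4 ALLOC][5-14 ALLOC][15-34 FREE]
Op 3: a = realloc(a, 15) -> a = 15; heap: [0-4 FREE][5-14 ALLOC][15-29 ALLOC][30-34 FREE]
Op 4: a = realloc(a, 2) -> a = 15; heap: [0-4 FREE][5-14 ALLOC][15-16 ALLOC][17-34 FREE]
free(a): a = 15 -> block [15-16 ALLOC]; mark free, coalesce with adjacent free neighbors -> [0-4 FREE][5-14 ALLOC][15-34 FREE]

Answer: [0-4 FREE][5-14 ALLOC][15-34 FREE]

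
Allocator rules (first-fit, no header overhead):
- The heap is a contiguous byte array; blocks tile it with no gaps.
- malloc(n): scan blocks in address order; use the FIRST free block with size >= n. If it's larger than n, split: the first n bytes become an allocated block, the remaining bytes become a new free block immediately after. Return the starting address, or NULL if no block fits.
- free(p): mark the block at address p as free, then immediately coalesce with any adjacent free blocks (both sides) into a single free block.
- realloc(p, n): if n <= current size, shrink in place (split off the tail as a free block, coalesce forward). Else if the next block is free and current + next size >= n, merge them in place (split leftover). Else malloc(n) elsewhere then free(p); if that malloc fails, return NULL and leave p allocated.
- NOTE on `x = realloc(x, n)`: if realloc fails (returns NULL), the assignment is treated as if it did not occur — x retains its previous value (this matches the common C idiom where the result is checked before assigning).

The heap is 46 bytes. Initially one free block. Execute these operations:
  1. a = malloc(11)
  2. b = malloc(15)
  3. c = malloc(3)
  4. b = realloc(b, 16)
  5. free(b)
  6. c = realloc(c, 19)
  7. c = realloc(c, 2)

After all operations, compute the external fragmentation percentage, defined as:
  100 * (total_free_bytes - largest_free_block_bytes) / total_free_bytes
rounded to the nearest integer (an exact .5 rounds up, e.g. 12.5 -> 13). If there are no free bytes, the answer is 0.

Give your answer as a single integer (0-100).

Answer: 45

Derivation:
Op 1: a = malloc(11) -> a = 0; heap: [0-10 ALLOC][11-45 FREE]
Op 2: b = malloc(15) -> b = 11; heap: [0-10 ALLOC][11-25 ALLOC][26-45 FREE]
Op 3: c = malloc(3) -> c = 26; heap: [0-10 ALLOC][11-25 ALLOC][26-28 ALLOC][29-45 FREE]
Op 4: b = realloc(b, 16) -> b = 29; heap: [0-10 ALLOC][11-25 FREE][26-28 ALLOC][29-44 ALLOC][45-45 FREE]
Op 5: free(b) -> (freed b); heap: [0-10 ALLOC][11-25 FREE][26-28 ALLOC][29-45 FREE]
Op 6: c = realloc(c, 19) -> c = 26; heap: [0-10 ALLOC][11-25 FREE][26-44 ALLOC][45-45 FREE]
Op 7: c = realloc(c, 2) -> c = 26; heap: [0-10 ALLOC][11-25 FREE][26-27 ALLOC][28-45 FREE]
Free blocks: [15 18] total_free=33 largest=18 -> 100*(33-18)/33 = 1500/33 ≈ 45.455 -> rounds to 45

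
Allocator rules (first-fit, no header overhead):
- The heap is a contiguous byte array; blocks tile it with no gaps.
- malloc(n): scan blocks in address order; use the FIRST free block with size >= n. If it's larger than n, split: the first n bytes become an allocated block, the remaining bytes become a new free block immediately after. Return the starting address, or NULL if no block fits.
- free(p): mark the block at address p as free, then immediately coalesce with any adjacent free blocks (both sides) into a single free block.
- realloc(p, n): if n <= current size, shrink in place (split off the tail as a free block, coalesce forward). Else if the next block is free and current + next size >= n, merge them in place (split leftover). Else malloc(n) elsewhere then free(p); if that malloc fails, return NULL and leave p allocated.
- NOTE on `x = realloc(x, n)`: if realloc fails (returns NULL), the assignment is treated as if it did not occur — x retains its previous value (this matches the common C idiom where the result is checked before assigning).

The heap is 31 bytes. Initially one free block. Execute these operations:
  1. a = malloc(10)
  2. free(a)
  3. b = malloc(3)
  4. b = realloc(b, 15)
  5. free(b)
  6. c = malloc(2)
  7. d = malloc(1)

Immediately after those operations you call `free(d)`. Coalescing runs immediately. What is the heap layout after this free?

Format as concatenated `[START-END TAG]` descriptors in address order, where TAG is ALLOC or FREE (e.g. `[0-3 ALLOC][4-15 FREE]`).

Op 1: a = malloc(10) -> a = 0; heap: [0-9 ALLOC][10-30 FREE]
Op 2: free(a) -> (freed a); heap: [0-30 FREE]
Op 3: b = malloc(3) -> b = 0; heap: [0-2 ALLOC][3-30 FREE]
Op 4: b = realloc(b, 15) -> b = 0; heap: [0-14 ALLOC][15-30 FREE]
Op 5: free(b) -> (freed b); heap: [0-30 FREE]
Op 6: c = malloc(2) -> c = 0; heap: [0-1 ALLOC][2-30 FREE]
Op 7: d = malloc(1) -> d = 2; heap: [0-1 ALLOC][2-2 ALLOC][3-30 FREE]
free(d): d = 2 -> block [2-2 ALLOC]; mark free, coalesce with adjacent free neighbors -> [0-1 ALLOC][2-30 FREE]

Answer: [0-1 ALLOC][2-30 FREE]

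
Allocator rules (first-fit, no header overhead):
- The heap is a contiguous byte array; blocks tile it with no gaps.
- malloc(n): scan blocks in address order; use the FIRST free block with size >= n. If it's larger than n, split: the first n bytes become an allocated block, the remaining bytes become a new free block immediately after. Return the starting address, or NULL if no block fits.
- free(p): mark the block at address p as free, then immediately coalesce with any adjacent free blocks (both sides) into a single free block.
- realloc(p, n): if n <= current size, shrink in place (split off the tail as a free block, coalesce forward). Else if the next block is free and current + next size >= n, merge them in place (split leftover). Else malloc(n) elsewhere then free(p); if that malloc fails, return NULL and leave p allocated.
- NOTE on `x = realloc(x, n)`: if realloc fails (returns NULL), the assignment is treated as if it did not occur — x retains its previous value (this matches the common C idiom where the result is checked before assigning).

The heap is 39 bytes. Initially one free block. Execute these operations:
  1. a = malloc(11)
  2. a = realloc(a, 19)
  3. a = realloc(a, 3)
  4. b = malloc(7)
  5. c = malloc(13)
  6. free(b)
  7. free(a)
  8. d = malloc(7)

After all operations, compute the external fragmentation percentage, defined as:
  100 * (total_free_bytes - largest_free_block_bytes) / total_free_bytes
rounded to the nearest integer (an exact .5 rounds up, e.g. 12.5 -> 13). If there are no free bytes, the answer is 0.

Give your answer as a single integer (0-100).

Op 1: a = malloc(11) -> a = 0; heap: [0-10 ALLOC][11-38 FREE]
Op 2: a = realloc(a, 19) -> a = 0; heap: [0-18 ALLOC][19-38 FREE]
Op 3: a = realloc(a, 3) -> a = 0; heap: [0-2 ALLOC][3-38 FREE]
Op 4: b = malloc(7) -> b = 3; heap: [0-2 ALLOC][3-9 ALLOC][10-38 FREE]
Op 5: c = malloc(13) -> c = 10; heap: [0-2 ALLOC][3-9 ALLOC][10-22 ALLOC][23-38 FREE]
Op 6: free(b) -> (freed b); heap: [0-2 ALLOC][3-9 FREE][10-22 ALLOC][23-38 FREE]
Op 7: free(a) -> (freed a); heap: [0-9 FREE][10-22 ALLOC][23-38 FREE]
Op 8: d = malloc(7) -> d = 0; heap: [0-6 ALLOC][7-9 FREE][10-22 ALLOC][23-38 FREE]
Free blocks: [3 16] total_free=19 largest=16 -> 100*(19-16)/19 = 300/19 ≈ 15.789 -> rounds to 16

Answer: 16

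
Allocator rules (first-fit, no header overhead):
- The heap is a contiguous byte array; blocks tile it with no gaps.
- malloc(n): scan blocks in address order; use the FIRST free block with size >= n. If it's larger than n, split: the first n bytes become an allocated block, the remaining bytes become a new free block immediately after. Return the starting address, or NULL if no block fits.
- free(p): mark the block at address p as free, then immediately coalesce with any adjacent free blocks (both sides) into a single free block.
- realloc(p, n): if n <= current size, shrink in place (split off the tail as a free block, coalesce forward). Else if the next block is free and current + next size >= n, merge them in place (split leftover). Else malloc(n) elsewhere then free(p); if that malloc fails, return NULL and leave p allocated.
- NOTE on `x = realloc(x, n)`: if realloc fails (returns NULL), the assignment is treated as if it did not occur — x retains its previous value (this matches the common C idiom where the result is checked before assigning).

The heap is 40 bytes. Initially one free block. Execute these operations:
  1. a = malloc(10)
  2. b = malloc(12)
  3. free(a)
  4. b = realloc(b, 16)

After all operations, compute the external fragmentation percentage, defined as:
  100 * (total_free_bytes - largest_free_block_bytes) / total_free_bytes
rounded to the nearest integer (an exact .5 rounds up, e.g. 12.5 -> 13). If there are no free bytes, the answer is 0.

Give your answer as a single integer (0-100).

Op 1: a = malloc(10) -> a = 0; heap: [0-9 ALLOC][10-39 FREE]
Op 2: b = malloc(12) -> b = 10; heap: [0-9 ALLOC][10-21 ALLOC][22-39 FREE]
Op 3: free(a) -> (freed a); heap: [0-9 FREE][10-21 ALLOC][22-39 FREE]
Op 4: b = realloc(b, 16) -> b = 10; heap: [0-9 FREE][10-25 ALLOC][26-39 FREE]
Free blocks: [10 14] total_free=24 largest=14 -> 100*(24-14)/24 = 1000/24 ≈ 41.667 -> rounds to 42

Answer: 42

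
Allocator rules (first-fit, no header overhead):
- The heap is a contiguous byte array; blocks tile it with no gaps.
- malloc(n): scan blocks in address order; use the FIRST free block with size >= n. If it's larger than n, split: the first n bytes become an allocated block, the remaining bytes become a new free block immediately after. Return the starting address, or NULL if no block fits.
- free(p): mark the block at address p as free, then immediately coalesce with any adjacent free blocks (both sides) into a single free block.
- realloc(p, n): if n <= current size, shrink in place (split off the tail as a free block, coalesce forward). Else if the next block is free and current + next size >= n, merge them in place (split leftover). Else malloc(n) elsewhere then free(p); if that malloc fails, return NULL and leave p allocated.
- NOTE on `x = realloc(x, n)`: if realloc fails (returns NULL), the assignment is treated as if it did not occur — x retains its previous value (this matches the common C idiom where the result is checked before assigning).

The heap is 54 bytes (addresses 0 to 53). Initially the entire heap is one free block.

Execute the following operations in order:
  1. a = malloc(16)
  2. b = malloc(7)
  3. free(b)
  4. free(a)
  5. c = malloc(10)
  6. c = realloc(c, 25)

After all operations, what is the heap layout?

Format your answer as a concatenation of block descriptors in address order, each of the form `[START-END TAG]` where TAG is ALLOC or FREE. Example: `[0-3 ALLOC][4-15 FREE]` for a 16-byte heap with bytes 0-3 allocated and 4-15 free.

Answer: [0-24 ALLOC][25-53 FREE]

Derivation:
Op 1: a = malloc(16) -> a = 0; heap: [0-15 ALLOC][16-53 FREE]
Op 2: b = malloc(7) -> b = 16; heap: [0-15 ALLOC][16-22 ALLOC][23-53 FREE]
Op 3: free(b) -> (freed b); heap: [0-15 ALLOC][16-53 FREE]
Op 4: free(a) -> (freed a); heap: [0-53 FREE]
Op 5: c = malloc(10) -> c = 0; heap: [0-9 ALLOC][10-53 FREE]
Op 6: c = realloc(c, 25) -> c = 0; heap: [0-24 ALLOC][25-53 FREE]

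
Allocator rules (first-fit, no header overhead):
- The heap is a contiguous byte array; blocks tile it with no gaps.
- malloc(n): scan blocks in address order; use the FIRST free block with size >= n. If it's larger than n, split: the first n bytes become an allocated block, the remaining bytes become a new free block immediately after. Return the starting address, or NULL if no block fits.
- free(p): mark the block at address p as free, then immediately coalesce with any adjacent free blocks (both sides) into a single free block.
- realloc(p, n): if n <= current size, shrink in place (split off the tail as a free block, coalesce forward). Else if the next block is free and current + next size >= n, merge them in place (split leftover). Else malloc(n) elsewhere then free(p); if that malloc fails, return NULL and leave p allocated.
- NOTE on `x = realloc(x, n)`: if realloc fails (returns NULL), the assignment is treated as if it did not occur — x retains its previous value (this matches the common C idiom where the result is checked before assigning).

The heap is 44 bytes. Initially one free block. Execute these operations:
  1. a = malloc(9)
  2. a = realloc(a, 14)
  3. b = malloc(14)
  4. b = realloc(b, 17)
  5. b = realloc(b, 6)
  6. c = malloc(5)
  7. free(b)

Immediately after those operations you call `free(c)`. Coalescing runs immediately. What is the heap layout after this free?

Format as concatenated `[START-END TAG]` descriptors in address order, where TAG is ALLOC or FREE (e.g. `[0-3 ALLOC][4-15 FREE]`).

Answer: [0-13 ALLOC][14-43 FREE]

Derivation:
Op 1: a = malloc(9) -> a = 0; heap: [0-8 ALLOC][9-43 FREE]
Op 2: a = realloc(a, 14) -> a = 0; heap: [0-13 ALLOC][14-43 FREE]
Op 3: b = malloc(14) -> b = 14; heap: [0-13 ALLOC][14-27 ALLOC][28-43 FREE]
Op 4: b = realloc(b, 17) -> b = 14; heap: [0-13 ALLOC][14-30 ALLOC][31-43 FREE]
Op 5: b = realloc(b, 6) -> b = 14; heap: [0-13 ALLOC][14-19 ALLOC][20-43 FREE]
Op 6: c = malloc(5) -> c = 20; heap: [0-13 ALLOC][14-19 ALLOC][20-24 ALLOC][25-43 FREE]
Op 7: free(b) -> (freed b); heap: [0-13 ALLOC][14-19 FREE][20-24 ALLOC][25-43 FREE]
free(c): c = 20 -> block [20-24 ALLOC]; mark free, coalesce with adjacent free neighbors -> [0-13 ALLOC][14-43 FREE]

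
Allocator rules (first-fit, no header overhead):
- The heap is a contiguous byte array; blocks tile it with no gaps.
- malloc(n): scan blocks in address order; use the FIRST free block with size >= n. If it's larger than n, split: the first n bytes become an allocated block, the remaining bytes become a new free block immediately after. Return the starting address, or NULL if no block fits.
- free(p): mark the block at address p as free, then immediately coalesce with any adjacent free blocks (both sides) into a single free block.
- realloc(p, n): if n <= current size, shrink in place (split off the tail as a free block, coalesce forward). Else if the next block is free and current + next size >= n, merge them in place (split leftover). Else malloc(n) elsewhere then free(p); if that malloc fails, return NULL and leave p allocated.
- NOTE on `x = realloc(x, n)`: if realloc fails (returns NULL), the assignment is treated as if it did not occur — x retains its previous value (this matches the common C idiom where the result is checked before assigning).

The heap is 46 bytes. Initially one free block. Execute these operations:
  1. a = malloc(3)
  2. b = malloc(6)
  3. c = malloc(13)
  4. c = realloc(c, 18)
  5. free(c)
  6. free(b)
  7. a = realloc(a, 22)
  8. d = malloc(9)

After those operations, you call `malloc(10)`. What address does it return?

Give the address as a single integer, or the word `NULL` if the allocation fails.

Answer: 31

Derivation:
Op 1: a = malloc(3) -> a = 0; heap: [0-2 ALLOC][3-45 FREE]
Op 2: b = malloc(6) -> b = 3; heap: [0-2 ALLOC][3-8 ALLOC][9-45 FREE]
Op 3: c = malloc(13) -> c = 9; heap: [0-2 ALLOC][3-8 ALLOC][9-21 ALLOC][22-45 FREE]
Op 4: c = realloc(c, 18) -> c = 9; heap: [0-2 ALLOC][3-8 ALLOC][9-26 ALLOC][27-45 FREE]
Op 5: free(c) -> (freed c); heap: [0-2 ALLOC][3-8 ALLOC][9-45 FREE]
Op 6: free(b) -> (freed b); heap: [0-2 ALLOC][3-45 FREE]
Op 7: a = realloc(a, 22) -> a = 0; heap: [0-21 ALLOC][22-45 FREE]
Op 8: d = malloc(9) -> d = 22; heap: [0-21 ALLOC][22-30 ALLOC][31-45 FREE]
malloc(10): first-fit scan over [0-21 ALLOC][22-30 ALLOC][31-45 FREE] -> 31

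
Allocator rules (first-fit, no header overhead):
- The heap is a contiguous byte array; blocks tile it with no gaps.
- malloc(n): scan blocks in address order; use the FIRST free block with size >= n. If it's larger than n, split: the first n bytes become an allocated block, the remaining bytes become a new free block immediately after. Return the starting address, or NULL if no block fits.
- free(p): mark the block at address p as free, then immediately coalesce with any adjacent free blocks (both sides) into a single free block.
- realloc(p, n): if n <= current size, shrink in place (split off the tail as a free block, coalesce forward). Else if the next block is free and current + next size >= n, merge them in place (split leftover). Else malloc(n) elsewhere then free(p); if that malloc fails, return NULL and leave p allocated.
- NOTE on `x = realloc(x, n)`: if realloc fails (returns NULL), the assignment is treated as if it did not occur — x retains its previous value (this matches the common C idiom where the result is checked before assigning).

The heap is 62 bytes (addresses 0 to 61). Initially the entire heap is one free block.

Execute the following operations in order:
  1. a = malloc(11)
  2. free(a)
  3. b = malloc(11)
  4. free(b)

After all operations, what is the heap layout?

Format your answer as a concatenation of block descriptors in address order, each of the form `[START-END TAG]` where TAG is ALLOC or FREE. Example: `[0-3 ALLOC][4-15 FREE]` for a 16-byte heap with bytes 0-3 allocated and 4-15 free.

Op 1: a = malloc(11) -> a = 0; heap: [0-10 ALLOC][11-61 FREE]
Op 2: free(a) -> (freed a); heap: [0-61 FREE]
Op 3: b = malloc(11) -> b = 0; heap: [0-10 ALLOC][11-61 FREE]
Op 4: free(b) -> (freed b); heap: [0-61 FREE]

Answer: [0-61 FREE]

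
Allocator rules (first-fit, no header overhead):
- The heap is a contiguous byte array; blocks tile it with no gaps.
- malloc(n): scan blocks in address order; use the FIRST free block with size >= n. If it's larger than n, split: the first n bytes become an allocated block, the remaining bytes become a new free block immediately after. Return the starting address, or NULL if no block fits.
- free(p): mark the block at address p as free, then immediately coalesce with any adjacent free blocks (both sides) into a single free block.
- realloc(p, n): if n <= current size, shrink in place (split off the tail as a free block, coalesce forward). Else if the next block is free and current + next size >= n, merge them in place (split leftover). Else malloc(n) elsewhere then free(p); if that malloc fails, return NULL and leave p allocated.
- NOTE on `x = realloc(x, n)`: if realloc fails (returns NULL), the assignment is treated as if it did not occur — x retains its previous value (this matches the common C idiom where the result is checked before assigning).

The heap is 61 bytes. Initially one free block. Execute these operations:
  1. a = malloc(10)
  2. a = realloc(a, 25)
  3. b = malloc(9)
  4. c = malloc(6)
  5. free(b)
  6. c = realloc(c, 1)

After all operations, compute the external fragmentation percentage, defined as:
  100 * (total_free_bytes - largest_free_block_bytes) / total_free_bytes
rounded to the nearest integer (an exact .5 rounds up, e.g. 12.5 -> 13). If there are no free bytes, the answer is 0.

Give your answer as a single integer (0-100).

Op 1: a = malloc(10) -> a = 0; heap: [0-9 ALLOC][10-60 FREE]
Op 2: a = realloc(a, 25) -> a = 0; heap: [0-24 ALLOC][25-60 FREE]
Op 3: b = malloc(9) -> b = 25; heap: [0-24 ALLOC][25-33 ALLOC][34-60 FREE]
Op 4: c = malloc(6) -> c = 34; heap: [0-24 ALLOC][25-33 ALLOC][34-39 ALLOC][40-60 FREE]
Op 5: free(b) -> (freed b); heap: [0-24 ALLOC][25-33 FREE][34-39 ALLOC][40-60 FREE]
Op 6: c = realloc(c, 1) -> c = 34; heap: [0-24 ALLOC][25-33 FREE][34-34 ALLOC][35-60 FREE]
Free blocks: [9 26] total_free=35 largest=26 -> 100*(35-26)/35 = 900/35 ≈ 25.714 -> rounds to 26

Answer: 26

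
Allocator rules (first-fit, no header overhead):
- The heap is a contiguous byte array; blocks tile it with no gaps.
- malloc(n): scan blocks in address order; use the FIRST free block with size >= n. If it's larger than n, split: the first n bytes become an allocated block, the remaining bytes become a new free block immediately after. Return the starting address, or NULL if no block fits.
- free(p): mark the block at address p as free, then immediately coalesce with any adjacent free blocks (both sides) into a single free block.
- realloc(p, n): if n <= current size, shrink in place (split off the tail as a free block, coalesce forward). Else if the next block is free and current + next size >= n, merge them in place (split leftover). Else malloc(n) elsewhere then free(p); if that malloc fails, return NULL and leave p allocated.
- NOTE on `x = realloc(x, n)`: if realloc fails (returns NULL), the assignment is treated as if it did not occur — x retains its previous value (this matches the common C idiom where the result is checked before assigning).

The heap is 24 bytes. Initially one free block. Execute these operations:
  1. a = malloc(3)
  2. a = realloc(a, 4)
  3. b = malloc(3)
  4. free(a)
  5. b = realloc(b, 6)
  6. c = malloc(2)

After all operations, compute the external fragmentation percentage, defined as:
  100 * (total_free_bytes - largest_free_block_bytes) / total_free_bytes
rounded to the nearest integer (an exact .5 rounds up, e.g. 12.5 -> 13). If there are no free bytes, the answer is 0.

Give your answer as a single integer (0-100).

Answer: 13

Derivation:
Op 1: a = malloc(3) -> a = 0; heap: [0-2 ALLOC][3-23 FREE]
Op 2: a = realloc(a, 4) -> a = 0; heap: [0-3 ALLOC][4-23 FREE]
Op 3: b = malloc(3) -> b = 4; heap: [0-3 ALLOC][4-6 ALLOC][7-23 FREE]
Op 4: free(a) -> (freed a); heap: [0-3 FREE][4-6 ALLOC][7-23 FREE]
Op 5: b = realloc(b, 6) -> b = 4; heap: [0-3 FREE][4-9 ALLOC][10-23 FREE]
Op 6: c = malloc(2) -> c = 0; heap: [0-1 ALLOC][2-3 FREE][4-9 ALLOC][10-23 FREE]
Free blocks: [2 14] total_free=16 largest=14 -> 100*(16-14)/16 = 200/16 = 12.5 -> rounds to 13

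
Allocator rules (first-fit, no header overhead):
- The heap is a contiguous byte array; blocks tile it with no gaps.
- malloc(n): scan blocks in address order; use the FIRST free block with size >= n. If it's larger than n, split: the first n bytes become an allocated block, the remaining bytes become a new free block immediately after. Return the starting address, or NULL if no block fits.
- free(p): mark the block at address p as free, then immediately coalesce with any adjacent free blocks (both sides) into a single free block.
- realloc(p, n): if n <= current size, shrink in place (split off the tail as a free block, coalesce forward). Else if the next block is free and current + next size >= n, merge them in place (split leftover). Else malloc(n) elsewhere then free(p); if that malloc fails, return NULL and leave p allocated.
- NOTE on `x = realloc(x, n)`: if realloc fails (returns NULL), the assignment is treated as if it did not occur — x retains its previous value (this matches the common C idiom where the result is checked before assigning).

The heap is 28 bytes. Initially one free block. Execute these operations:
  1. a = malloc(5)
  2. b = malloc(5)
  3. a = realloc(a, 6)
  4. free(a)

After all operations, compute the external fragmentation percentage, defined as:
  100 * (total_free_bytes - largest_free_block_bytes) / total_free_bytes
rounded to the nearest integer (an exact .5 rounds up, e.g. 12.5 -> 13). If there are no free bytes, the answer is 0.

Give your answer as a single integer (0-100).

Op 1: a = malloc(5) -> a = 0; heap: [0-4 ALLOC][5-27 FREE]
Op 2: b = malloc(5) -> b = 5; heap: [0-4 ALLOC][5-9 ALLOC][10-27 FREE]
Op 3: a = realloc(a, 6) -> a = 10; heap: [0-4 FREE][5-9 ALLOC][10-15 ALLOC][16-27 FREE]
Op 4: free(a) -> (freed a); heap: [0-4 FREE][5-9 ALLOC][10-27 FREE]
Free blocks: [5 18] total_free=23 largest=18 -> 100*(23-18)/23 = 500/23 ≈ 21.739 -> rounds to 22

Answer: 22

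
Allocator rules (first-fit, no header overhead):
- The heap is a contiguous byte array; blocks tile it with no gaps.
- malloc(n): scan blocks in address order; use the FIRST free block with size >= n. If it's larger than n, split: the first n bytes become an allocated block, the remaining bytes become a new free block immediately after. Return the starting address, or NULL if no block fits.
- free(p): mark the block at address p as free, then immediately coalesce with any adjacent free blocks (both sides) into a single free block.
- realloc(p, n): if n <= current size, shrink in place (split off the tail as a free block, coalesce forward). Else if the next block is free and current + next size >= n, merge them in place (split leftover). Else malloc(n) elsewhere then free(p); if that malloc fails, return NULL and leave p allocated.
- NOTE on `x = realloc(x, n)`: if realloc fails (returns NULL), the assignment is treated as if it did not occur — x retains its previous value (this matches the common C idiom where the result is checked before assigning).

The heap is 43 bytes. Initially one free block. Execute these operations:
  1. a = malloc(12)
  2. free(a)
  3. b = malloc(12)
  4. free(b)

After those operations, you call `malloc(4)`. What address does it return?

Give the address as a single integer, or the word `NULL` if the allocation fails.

Op 1: a = malloc(12) -> a = 0; heap: [0-11 ALLOC][12-42 FREE]
Op 2: free(a) -> (freed a); heap: [0-42 FREE]
Op 3: b = malloc(12) -> b = 0; heap: [0-11 ALLOC][12-42 FREE]
Op 4: free(b) -> (freed b); heap: [0-42 FREE]
malloc(4): first-fit scan over [0-42 FREE] -> 0

Answer: 0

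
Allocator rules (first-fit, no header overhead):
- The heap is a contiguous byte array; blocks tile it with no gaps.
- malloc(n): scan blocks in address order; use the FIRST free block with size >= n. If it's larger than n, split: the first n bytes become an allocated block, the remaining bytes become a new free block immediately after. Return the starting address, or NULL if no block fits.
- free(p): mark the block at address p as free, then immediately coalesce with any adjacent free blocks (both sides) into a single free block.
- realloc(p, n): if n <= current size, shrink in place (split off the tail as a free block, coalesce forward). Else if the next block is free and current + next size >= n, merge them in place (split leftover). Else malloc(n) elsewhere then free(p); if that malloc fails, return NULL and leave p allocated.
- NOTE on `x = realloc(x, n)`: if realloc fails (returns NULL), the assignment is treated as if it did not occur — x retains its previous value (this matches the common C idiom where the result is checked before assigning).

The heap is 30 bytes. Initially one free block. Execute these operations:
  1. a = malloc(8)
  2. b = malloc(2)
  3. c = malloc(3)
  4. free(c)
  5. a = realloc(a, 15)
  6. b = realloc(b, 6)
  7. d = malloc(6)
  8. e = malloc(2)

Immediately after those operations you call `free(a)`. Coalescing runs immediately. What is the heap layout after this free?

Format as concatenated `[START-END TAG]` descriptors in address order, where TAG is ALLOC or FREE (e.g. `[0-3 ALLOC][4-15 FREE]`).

Op 1: a = malloc(8) -> a = 0; heap: [0-7 ALLOC][8-29 FREE]
Op 2: b = malloc(2) -> b = 8; heap: [0-7 ALLOC][8-9 ALLOC][10-29 FREE]
Op 3: c = malloc(3) -> c = 10; heap: [0-7 ALLOC][8-9 ALLOC][10-12 ALLOC][13-29 FREE]
Op 4: free(c) -> (freed c); heap: [0-7 ALLOC][8-9 ALLOC][10-29 FREE]
Op 5: a = realloc(a, 15) -> a = 10; heap: [0-7 FREE][8-9 ALLOC][10-24 ALLOC][25-29 FREE]
Op 6: b = realloc(b, 6) -> b = 0; heap: [0-5 ALLOC][6-9 FREE][10-24 ALLOC][25-29 FREE]
Op 7: d = malloc(6) -> d = NULL; heap: [0-5 ALLOC][6-9 FREE][10-24 ALLOC][25-29 FREE]
Op 8: e = malloc(2) -> e = 6; heap: [0-5 ALLOC][6-7 ALLOC][8-9 FREE][10-24 ALLOC][25-29 FREE]
free(a): a = 10 -> block [10-24 ALLOC]; mark free, coalesce with adjacent free neighbors -> [0-5 ALLOC][6-7 ALLOC][8-29 FREE]

Answer: [0-5 ALLOC][6-7 ALLOC][8-29 FREE]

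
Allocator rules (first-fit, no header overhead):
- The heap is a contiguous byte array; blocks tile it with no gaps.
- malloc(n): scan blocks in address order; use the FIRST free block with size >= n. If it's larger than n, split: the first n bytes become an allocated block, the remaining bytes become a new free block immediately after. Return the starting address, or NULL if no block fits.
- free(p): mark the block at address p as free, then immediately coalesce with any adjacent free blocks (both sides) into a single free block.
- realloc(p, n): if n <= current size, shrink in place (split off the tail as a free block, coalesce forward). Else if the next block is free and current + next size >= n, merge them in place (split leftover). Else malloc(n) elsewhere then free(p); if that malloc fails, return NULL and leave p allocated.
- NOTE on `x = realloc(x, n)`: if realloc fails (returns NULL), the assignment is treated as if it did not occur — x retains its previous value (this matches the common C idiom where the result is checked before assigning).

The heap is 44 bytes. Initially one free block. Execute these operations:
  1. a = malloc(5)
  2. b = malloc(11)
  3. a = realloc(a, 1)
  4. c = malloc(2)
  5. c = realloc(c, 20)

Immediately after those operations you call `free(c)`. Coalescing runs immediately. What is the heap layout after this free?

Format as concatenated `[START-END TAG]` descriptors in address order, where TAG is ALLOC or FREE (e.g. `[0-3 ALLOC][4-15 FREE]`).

Op 1: a = malloc(5) -> a = 0; heap: [0-4 ALLOC][5-43 FREE]
Op 2: b = malloc(11) -> b = 5; heap: [0-4 ALLOC][5-15 ALLOC][16-43 FREE]
Op 3: a = realloc(a, 1) -> a = 0; heap: [0-0 ALLOC][1-4 FREE][5-15 ALLOC][16-43 FREE]
Op 4: c = malloc(2) -> c = 1; heap: [0-0 ALLOC][1-2 ALLOC][3-4 FREE][5-15 ALLOC][16-43 FREE]
Op 5: c = realloc(c, 20) -> c = 16; heap: [0-0 ALLOC][1-4 FREE][5-15 ALLOC][16-35 ALLOC][36-43 FREE]
free(c): c = 16 -> block [16-35 ALLOC]; mark free, coalesce with adjacent free neighbors -> [0-0 ALLOC][1-4 FREE][5-15 ALLOC][16-43 FREE]

Answer: [0-0 ALLOC][1-4 FREE][5-15 ALLOC][16-43 FREE]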